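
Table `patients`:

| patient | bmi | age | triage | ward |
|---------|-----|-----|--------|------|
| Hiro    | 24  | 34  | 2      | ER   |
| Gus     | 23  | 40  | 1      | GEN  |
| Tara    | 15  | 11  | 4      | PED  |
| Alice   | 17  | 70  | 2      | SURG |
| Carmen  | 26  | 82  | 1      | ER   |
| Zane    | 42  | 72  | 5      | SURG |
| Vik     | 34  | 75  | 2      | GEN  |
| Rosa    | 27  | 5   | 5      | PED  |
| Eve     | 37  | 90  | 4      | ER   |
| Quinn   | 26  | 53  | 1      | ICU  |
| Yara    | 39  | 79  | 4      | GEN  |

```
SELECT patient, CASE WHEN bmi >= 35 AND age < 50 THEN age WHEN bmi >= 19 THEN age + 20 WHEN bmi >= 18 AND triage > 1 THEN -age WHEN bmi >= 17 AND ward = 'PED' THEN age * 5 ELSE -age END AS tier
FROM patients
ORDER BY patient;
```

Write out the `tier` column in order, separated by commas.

-70, 102, 110, 60, 54, 73, 25, -11, 95, 99, 92

patient=Alice: ELSE → -70
patient=Carmen: bmi >= 19 → 102
patient=Eve: bmi >= 19 → 110
patient=Gus: bmi >= 19 → 60
patient=Hiro: bmi >= 19 → 54
patient=Quinn: bmi >= 19 → 73
patient=Rosa: bmi >= 19 → 25
patient=Tara: ELSE → -11
patient=Vik: bmi >= 19 → 95
patient=Yara: bmi >= 19 → 99
patient=Zane: bmi >= 19 → 92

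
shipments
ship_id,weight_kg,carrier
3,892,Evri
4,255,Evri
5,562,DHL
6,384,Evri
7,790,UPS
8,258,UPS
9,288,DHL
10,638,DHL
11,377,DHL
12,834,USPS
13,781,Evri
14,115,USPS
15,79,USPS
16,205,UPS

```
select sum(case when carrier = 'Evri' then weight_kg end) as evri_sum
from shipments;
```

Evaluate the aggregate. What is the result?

ship_id=3: ✓ → 892
ship_id=4: ✓ → 255
ship_id=5: ✗
ship_id=6: ✓ → 384
ship_id=7: ✗
ship_id=8: ✗
ship_id=9: ✗
ship_id=10: ✗
ship_id=11: ✗
ship_id=12: ✗
ship_id=13: ✓ → 781
ship_id=14: ✗
ship_id=15: ✗
ship_id=16: ✗
evri_sum = 892 + 255 + 384 + 781 = 2312

2312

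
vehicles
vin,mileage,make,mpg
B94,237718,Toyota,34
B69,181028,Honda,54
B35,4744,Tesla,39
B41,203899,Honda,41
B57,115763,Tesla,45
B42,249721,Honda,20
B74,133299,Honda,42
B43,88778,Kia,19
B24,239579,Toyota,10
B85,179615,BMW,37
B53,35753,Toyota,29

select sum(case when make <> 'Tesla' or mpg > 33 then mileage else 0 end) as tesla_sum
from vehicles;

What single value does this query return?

vin=B94: ✓ → 237718
vin=B69: ✓ → 181028
vin=B35: ✓ → 4744
vin=B41: ✓ → 203899
vin=B57: ✓ → 115763
vin=B42: ✓ → 249721
vin=B74: ✓ → 133299
vin=B43: ✓ → 88778
vin=B24: ✓ → 239579
vin=B85: ✓ → 179615
vin=B53: ✓ → 35753
tesla_sum = 237718 + 181028 + 4744 + 203899 + 115763 + 249721 + 133299 + 88778 + 239579 + 179615 + 35753 = 1669897

1669897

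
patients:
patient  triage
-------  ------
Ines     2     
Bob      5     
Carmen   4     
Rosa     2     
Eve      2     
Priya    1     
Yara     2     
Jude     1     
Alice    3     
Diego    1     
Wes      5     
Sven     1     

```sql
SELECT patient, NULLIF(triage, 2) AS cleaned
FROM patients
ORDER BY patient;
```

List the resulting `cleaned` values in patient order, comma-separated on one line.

patient=Alice: triage=3 vs 2: differ → 3
patient=Bob: triage=5 vs 2: differ → 5
patient=Carmen: triage=4 vs 2: differ → 4
patient=Diego: triage=1 vs 2: differ → 1
patient=Eve: triage=2 vs 2: equal → NULL
patient=Ines: triage=2 vs 2: equal → NULL
patient=Jude: triage=1 vs 2: differ → 1
patient=Priya: triage=1 vs 2: differ → 1
patient=Rosa: triage=2 vs 2: equal → NULL
patient=Sven: triage=1 vs 2: differ → 1
patient=Wes: triage=5 vs 2: differ → 5
patient=Yara: triage=2 vs 2: equal → NULL

3, 5, 4, 1, NULL, NULL, 1, 1, NULL, 1, 5, NULL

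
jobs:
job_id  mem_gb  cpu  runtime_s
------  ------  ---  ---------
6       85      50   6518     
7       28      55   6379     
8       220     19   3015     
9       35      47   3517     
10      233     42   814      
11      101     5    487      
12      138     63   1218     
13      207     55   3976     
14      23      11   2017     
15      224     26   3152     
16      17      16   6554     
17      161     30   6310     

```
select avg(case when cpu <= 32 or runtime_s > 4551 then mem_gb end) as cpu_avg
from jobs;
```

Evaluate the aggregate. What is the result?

107.375

job_id=6: ✓ → 85
job_id=7: ✓ → 28
job_id=8: ✓ → 220
job_id=9: ✗
job_id=10: ✗
job_id=11: ✓ → 101
job_id=12: ✗
job_id=13: ✗
job_id=14: ✓ → 23
job_id=15: ✓ → 224
job_id=16: ✓ → 17
job_id=17: ✓ → 161
cpu_avg = (85 + 28 + 220 + 101 + 23 + 224 + 17 + 161) / 8 = 107.375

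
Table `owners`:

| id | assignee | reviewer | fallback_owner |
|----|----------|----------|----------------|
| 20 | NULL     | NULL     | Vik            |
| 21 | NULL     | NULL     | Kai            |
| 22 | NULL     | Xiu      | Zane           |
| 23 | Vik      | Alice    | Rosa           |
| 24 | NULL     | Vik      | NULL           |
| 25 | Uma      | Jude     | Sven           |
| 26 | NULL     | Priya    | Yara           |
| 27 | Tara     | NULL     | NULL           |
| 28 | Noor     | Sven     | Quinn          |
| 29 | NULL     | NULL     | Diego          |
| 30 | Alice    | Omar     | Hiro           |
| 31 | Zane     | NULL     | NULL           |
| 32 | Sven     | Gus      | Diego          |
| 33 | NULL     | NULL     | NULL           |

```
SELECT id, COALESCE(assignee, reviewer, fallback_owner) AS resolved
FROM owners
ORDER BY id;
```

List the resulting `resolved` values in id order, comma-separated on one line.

Vik, Kai, Xiu, Vik, Vik, Uma, Priya, Tara, Noor, Diego, Alice, Zane, Sven, NULL

id=20: assignee=NULL, reviewer=NULL, fallback_owner=Vik → Vik
id=21: assignee=NULL, reviewer=NULL, fallback_owner=Kai → Kai
id=22: assignee=NULL, reviewer=Xiu → Xiu
id=23: assignee=Vik → Vik
id=24: assignee=NULL, reviewer=Vik → Vik
id=25: assignee=Uma → Uma
id=26: assignee=NULL, reviewer=Priya → Priya
id=27: assignee=Tara → Tara
id=28: assignee=Noor → Noor
id=29: assignee=NULL, reviewer=NULL, fallback_owner=Diego → Diego
id=30: assignee=Alice → Alice
id=31: assignee=Zane → Zane
id=32: assignee=Sven → Sven
id=33: assignee=NULL, reviewer=NULL, fallback_owner=NULL (all NULL) → NULL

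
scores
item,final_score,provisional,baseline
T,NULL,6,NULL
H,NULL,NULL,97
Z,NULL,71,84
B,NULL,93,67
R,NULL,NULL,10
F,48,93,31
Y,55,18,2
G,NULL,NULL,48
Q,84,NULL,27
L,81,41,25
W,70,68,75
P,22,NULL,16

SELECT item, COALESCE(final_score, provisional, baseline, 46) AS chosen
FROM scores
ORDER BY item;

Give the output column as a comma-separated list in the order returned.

93, 48, 48, 97, 81, 22, 84, 10, 6, 70, 55, 71

item=B: final_score=NULL, provisional=93 → 93
item=F: final_score=48 → 48
item=G: final_score=NULL, provisional=NULL, baseline=48 → 48
item=H: final_score=NULL, provisional=NULL, baseline=97 → 97
item=L: final_score=81 → 81
item=P: final_score=22 → 22
item=Q: final_score=84 → 84
item=R: final_score=NULL, provisional=NULL, baseline=10 → 10
item=T: final_score=NULL, provisional=6 → 6
item=W: final_score=70 → 70
item=Y: final_score=55 → 55
item=Z: final_score=NULL, provisional=71 → 71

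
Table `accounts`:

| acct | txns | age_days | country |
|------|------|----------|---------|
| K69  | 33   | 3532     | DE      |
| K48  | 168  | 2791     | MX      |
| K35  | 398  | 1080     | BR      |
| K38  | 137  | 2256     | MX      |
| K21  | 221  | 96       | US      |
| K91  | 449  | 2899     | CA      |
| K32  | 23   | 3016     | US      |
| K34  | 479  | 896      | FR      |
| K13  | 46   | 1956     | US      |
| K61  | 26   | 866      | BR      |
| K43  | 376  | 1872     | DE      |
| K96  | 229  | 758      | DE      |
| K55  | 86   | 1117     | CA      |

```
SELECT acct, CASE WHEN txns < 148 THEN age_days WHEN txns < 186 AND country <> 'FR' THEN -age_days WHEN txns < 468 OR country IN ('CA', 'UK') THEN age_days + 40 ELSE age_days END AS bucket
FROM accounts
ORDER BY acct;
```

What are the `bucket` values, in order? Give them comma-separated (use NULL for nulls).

acct=K13: txns < 148 → 1956
acct=K21: txns < 468 OR country IN ('CA', 'UK') → 136
acct=K32: txns < 148 → 3016
acct=K34: ELSE → 896
acct=K35: txns < 468 OR country IN ('CA', 'UK') → 1120
acct=K38: txns < 148 → 2256
acct=K43: txns < 468 OR country IN ('CA', 'UK') → 1912
acct=K48: txns < 186 AND country <> 'FR' → -2791
acct=K55: txns < 148 → 1117
acct=K61: txns < 148 → 866
acct=K69: txns < 148 → 3532
acct=K91: txns < 468 OR country IN ('CA', 'UK') → 2939
acct=K96: txns < 468 OR country IN ('CA', 'UK') → 798

1956, 136, 3016, 896, 1120, 2256, 1912, -2791, 1117, 866, 3532, 2939, 798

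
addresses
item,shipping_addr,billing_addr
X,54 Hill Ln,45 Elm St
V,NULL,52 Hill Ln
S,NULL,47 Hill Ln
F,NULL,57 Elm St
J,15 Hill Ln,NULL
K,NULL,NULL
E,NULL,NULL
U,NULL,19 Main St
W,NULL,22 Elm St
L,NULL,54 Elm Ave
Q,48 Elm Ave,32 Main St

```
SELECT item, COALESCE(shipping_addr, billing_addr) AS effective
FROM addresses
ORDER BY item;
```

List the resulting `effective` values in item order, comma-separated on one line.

item=E: shipping_addr=NULL, billing_addr=NULL (all NULL) → NULL
item=F: shipping_addr=NULL, billing_addr=57 Elm St → 57 Elm St
item=J: shipping_addr=15 Hill Ln → 15 Hill Ln
item=K: shipping_addr=NULL, billing_addr=NULL (all NULL) → NULL
item=L: shipping_addr=NULL, billing_addr=54 Elm Ave → 54 Elm Ave
item=Q: shipping_addr=48 Elm Ave → 48 Elm Ave
item=S: shipping_addr=NULL, billing_addr=47 Hill Ln → 47 Hill Ln
item=U: shipping_addr=NULL, billing_addr=19 Main St → 19 Main St
item=V: shipping_addr=NULL, billing_addr=52 Hill Ln → 52 Hill Ln
item=W: shipping_addr=NULL, billing_addr=22 Elm St → 22 Elm St
item=X: shipping_addr=54 Hill Ln → 54 Hill Ln

NULL, 57 Elm St, 15 Hill Ln, NULL, 54 Elm Ave, 48 Elm Ave, 47 Hill Ln, 19 Main St, 52 Hill Ln, 22 Elm St, 54 Hill Ln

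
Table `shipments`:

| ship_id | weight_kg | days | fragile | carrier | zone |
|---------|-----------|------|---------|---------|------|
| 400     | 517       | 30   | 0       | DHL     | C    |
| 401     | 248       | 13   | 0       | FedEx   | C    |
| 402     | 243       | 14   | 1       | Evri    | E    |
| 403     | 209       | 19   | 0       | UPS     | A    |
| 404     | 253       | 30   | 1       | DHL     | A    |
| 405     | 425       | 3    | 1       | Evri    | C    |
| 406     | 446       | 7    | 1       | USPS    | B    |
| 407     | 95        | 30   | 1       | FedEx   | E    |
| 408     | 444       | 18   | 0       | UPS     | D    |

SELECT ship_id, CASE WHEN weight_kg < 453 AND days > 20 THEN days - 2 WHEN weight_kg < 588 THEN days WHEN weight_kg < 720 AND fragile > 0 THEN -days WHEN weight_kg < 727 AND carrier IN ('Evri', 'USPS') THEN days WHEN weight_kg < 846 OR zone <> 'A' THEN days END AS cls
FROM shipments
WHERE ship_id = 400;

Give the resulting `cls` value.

ship_id = 400: weight_kg=517, days=30, fragile=0, carrier=DHL, zone=C.
weight_kg < 453 AND days > 20 → false
weight_kg < 588 → true → 30

30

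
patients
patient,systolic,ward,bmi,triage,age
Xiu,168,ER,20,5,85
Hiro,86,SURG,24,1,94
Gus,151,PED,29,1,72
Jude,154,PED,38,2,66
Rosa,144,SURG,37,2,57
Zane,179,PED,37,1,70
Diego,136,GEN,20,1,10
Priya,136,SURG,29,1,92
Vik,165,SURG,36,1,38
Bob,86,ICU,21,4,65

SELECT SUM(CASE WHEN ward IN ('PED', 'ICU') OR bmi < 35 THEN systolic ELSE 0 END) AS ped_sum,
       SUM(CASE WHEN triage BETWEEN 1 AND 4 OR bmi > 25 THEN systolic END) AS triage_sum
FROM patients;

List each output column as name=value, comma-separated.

[ped_sum: ward IN ('PED', 'ICU') OR bmi < 35]
patient=Xiu: ✓ → 168
patient=Hiro: ✓ → 86
patient=Gus: ✓ → 151
patient=Jude: ✓ → 154
patient=Rosa: ✗
patient=Zane: ✓ → 179
patient=Diego: ✓ → 136
patient=Priya: ✓ → 136
patient=Vik: ✗
patient=Bob: ✓ → 86
ped_sum = 168 + 86 + 151 + 154 + 179 + 136 + 136 + 86 = 1096
—
[triage_sum: triage BETWEEN 1 AND 4 OR bmi > 25]
patient=Xiu: ✗
patient=Hiro: ✓ → 86
patient=Gus: ✓ → 151
patient=Jude: ✓ → 154
patient=Rosa: ✓ → 144
patient=Zane: ✓ → 179
patient=Diego: ✓ → 136
patient=Priya: ✓ → 136
patient=Vik: ✓ → 165
patient=Bob: ✓ → 86
triage_sum = 86 + 151 + 154 + 144 + 179 + 136 + 136 + 165 + 86 = 1237

ped_sum=1096, triage_sum=1237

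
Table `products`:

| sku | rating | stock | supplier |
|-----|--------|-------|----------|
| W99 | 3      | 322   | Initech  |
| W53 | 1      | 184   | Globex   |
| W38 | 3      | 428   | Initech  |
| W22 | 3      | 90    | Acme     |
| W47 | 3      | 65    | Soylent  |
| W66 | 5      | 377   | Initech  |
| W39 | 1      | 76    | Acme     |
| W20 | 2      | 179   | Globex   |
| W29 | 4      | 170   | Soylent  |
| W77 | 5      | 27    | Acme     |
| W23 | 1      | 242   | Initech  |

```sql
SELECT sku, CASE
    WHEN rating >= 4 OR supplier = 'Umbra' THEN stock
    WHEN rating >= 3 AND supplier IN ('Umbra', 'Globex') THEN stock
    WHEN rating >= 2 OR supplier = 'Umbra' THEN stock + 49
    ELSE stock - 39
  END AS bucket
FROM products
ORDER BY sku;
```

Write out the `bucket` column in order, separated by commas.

sku=W20: rating >= 2 OR supplier = 'Umbra' → 228
sku=W22: rating >= 2 OR supplier = 'Umbra' → 139
sku=W23: ELSE → 203
sku=W29: rating >= 4 OR supplier = 'Umbra' → 170
sku=W38: rating >= 2 OR supplier = 'Umbra' → 477
sku=W39: ELSE → 37
sku=W47: rating >= 2 OR supplier = 'Umbra' → 114
sku=W53: ELSE → 145
sku=W66: rating >= 4 OR supplier = 'Umbra' → 377
sku=W77: rating >= 4 OR supplier = 'Umbra' → 27
sku=W99: rating >= 2 OR supplier = 'Umbra' → 371

228, 139, 203, 170, 477, 37, 114, 145, 377, 27, 371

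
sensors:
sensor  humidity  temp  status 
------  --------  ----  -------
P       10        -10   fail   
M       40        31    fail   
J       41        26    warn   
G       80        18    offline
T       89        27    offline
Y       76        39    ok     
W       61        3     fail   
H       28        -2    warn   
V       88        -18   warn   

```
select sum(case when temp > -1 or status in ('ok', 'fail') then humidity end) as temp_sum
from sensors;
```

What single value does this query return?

397

sensor=P: ✓ → 10
sensor=M: ✓ → 40
sensor=J: ✓ → 41
sensor=G: ✓ → 80
sensor=T: ✓ → 89
sensor=Y: ✓ → 76
sensor=W: ✓ → 61
sensor=H: ✗
sensor=V: ✗
temp_sum = 10 + 40 + 41 + 80 + 89 + 76 + 61 = 397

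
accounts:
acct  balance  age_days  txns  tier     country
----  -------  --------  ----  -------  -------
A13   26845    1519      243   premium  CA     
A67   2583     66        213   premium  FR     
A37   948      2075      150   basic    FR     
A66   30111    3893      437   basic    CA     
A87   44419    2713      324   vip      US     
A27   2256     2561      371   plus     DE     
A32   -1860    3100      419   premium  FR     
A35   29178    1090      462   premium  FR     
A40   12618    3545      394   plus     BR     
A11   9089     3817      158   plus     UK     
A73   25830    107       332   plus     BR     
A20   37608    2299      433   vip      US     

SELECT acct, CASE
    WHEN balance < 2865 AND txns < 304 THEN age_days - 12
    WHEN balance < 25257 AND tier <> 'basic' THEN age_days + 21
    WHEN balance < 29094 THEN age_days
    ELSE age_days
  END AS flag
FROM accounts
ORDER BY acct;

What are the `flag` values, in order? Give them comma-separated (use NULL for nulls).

3838, 1519, 2299, 2582, 3121, 1090, 2063, 3566, 3893, 54, 107, 2713

acct=A11: balance < 25257 AND tier <> 'basic' → 3838
acct=A13: balance < 29094 → 1519
acct=A20: ELSE → 2299
acct=A27: balance < 25257 AND tier <> 'basic' → 2582
acct=A32: balance < 25257 AND tier <> 'basic' → 3121
acct=A35: ELSE → 1090
acct=A37: balance < 2865 AND txns < 304 → 2063
acct=A40: balance < 25257 AND tier <> 'basic' → 3566
acct=A66: ELSE → 3893
acct=A67: balance < 2865 AND txns < 304 → 54
acct=A73: balance < 29094 → 107
acct=A87: ELSE → 2713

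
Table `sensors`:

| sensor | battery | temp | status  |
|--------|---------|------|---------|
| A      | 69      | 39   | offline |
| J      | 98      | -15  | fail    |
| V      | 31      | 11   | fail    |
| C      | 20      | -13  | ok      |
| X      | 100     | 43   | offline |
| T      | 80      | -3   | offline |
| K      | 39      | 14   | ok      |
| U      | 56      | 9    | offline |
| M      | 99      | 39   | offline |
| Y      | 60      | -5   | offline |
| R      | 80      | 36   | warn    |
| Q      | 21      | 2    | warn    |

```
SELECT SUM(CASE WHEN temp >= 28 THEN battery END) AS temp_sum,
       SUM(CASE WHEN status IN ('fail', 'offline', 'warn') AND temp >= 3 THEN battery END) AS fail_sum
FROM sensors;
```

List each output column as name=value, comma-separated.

temp_sum=348, fail_sum=435

[temp_sum: temp >= 28]
sensor=A: ✓ → 69
sensor=J: ✗
sensor=V: ✗
sensor=C: ✗
sensor=X: ✓ → 100
sensor=T: ✗
sensor=K: ✗
sensor=U: ✗
sensor=M: ✓ → 99
sensor=Y: ✗
sensor=R: ✓ → 80
sensor=Q: ✗
temp_sum = 69 + 100 + 99 + 80 = 348
—
[fail_sum: status IN ('fail', 'offline', 'warn') AND temp >= 3]
sensor=A: ✓ → 69
sensor=J: ✗
sensor=V: ✓ → 31
sensor=C: ✗
sensor=X: ✓ → 100
sensor=T: ✗
sensor=K: ✗
sensor=U: ✓ → 56
sensor=M: ✓ → 99
sensor=Y: ✗
sensor=R: ✓ → 80
sensor=Q: ✗
fail_sum = 69 + 31 + 100 + 56 + 99 + 80 = 435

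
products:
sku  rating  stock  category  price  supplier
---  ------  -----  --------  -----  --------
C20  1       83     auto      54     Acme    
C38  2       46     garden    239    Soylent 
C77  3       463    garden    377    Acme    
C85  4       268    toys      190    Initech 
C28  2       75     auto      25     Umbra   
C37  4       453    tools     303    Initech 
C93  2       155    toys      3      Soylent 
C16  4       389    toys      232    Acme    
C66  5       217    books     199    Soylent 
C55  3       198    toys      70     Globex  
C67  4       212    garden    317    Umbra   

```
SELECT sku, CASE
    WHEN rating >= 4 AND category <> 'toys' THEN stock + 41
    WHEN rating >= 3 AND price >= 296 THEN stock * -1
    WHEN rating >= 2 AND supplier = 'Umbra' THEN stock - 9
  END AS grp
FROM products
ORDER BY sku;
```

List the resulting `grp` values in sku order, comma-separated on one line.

sku=C16: (no match → NULL) → NULL
sku=C20: (no match → NULL) → NULL
sku=C28: rating >= 2 AND supplier = 'Umbra' → 66
sku=C37: rating >= 4 AND category <> 'toys' → 494
sku=C38: (no match → NULL) → NULL
sku=C55: (no match → NULL) → NULL
sku=C66: rating >= 4 AND category <> 'toys' → 258
sku=C67: rating >= 4 AND category <> 'toys' → 253
sku=C77: rating >= 3 AND price >= 296 → -463
sku=C85: (no match → NULL) → NULL
sku=C93: (no match → NULL) → NULL

NULL, NULL, 66, 494, NULL, NULL, 258, 253, -463, NULL, NULL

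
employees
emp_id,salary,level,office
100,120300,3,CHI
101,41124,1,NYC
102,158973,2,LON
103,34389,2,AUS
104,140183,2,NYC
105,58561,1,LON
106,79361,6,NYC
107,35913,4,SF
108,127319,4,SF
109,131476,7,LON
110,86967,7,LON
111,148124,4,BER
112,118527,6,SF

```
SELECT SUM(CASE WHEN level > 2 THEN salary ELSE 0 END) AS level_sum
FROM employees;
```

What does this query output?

emp_id=100: ✓ → 120300
emp_id=101: ✗
emp_id=102: ✗
emp_id=103: ✗
emp_id=104: ✗
emp_id=105: ✗
emp_id=106: ✓ → 79361
emp_id=107: ✓ → 35913
emp_id=108: ✓ → 127319
emp_id=109: ✓ → 131476
emp_id=110: ✓ → 86967
emp_id=111: ✓ → 148124
emp_id=112: ✓ → 118527
level_sum = 120300 + 79361 + 35913 + 127319 + 131476 + 86967 + 148124 + 118527 = 847987

847987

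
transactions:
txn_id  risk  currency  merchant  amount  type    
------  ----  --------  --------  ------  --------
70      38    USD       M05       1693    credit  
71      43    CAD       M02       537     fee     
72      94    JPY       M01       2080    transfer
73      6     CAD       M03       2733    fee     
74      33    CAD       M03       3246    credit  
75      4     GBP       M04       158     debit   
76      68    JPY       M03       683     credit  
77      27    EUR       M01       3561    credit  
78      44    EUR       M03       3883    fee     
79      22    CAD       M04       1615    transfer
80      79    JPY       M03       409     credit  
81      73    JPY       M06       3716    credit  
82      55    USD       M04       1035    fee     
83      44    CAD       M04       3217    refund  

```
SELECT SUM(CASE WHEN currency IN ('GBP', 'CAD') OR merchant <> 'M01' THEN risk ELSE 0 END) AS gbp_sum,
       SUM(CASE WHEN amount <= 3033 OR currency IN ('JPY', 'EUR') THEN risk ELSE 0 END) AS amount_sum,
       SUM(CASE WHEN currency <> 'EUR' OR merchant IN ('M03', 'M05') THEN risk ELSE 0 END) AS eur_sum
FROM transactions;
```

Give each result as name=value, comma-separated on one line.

[gbp_sum: currency IN ('GBP', 'CAD') OR merchant <> 'M01']
txn_id=70: ✓ → 38
txn_id=71: ✓ → 43
txn_id=72: ✗
txn_id=73: ✓ → 6
txn_id=74: ✓ → 33
txn_id=75: ✓ → 4
txn_id=76: ✓ → 68
txn_id=77: ✗
txn_id=78: ✓ → 44
txn_id=79: ✓ → 22
txn_id=80: ✓ → 79
txn_id=81: ✓ → 73
txn_id=82: ✓ → 55
txn_id=83: ✓ → 44
gbp_sum = 38 + 43 + 6 + 33 + 4 + 68 + 44 + 22 + 79 + 73 + 55 + 44 = 509
—
[amount_sum: amount <= 3033 OR currency IN ('JPY', 'EUR')]
txn_id=70: ✓ → 38
txn_id=71: ✓ → 43
txn_id=72: ✓ → 94
txn_id=73: ✓ → 6
txn_id=74: ✗
txn_id=75: ✓ → 4
txn_id=76: ✓ → 68
txn_id=77: ✓ → 27
txn_id=78: ✓ → 44
txn_id=79: ✓ → 22
txn_id=80: ✓ → 79
txn_id=81: ✓ → 73
txn_id=82: ✓ → 55
txn_id=83: ✗
amount_sum = 38 + 43 + 94 + 6 + 4 + 68 + 27 + 44 + 22 + 79 + 73 + 55 = 553
—
[eur_sum: currency <> 'EUR' OR merchant IN ('M03', 'M05')]
txn_id=70: ✓ → 38
txn_id=71: ✓ → 43
txn_id=72: ✓ → 94
txn_id=73: ✓ → 6
txn_id=74: ✓ → 33
txn_id=75: ✓ → 4
txn_id=76: ✓ → 68
txn_id=77: ✗
txn_id=78: ✓ → 44
txn_id=79: ✓ → 22
txn_id=80: ✓ → 79
txn_id=81: ✓ → 73
txn_id=82: ✓ → 55
txn_id=83: ✓ → 44
eur_sum = 38 + 43 + 94 + 6 + 33 + 4 + 68 + 44 + 22 + 79 + 73 + 55 + 44 = 603

gbp_sum=509, amount_sum=553, eur_sum=603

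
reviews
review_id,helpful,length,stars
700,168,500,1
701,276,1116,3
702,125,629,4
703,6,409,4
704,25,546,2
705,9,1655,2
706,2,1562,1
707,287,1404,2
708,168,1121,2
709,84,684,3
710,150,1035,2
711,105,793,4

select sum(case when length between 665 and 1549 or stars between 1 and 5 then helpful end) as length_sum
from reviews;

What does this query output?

review_id=700: ✓ → 168
review_id=701: ✓ → 276
review_id=702: ✓ → 125
review_id=703: ✓ → 6
review_id=704: ✓ → 25
review_id=705: ✓ → 9
review_id=706: ✓ → 2
review_id=707: ✓ → 287
review_id=708: ✓ → 168
review_id=709: ✓ → 84
review_id=710: ✓ → 150
review_id=711: ✓ → 105
length_sum = 168 + 276 + 125 + 6 + 25 + 9 + 2 + 287 + 168 + 84 + 150 + 105 = 1405

1405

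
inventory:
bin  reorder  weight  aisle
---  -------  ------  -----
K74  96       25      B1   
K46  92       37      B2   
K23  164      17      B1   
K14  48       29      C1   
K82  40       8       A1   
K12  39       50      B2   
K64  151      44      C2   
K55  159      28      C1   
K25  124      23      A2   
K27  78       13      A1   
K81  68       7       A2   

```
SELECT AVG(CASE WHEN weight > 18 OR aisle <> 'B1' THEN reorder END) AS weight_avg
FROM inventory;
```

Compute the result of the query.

bin=K74: ✓ → 96
bin=K46: ✓ → 92
bin=K23: ✗
bin=K14: ✓ → 48
bin=K82: ✓ → 40
bin=K12: ✓ → 39
bin=K64: ✓ → 151
bin=K55: ✓ → 159
bin=K25: ✓ → 124
bin=K27: ✓ → 78
bin=K81: ✓ → 68
weight_avg = (96 + 92 + 48 + 40 + 39 + 151 + 159 + 124 + 78 + 68) / 10 = 89.5

89.5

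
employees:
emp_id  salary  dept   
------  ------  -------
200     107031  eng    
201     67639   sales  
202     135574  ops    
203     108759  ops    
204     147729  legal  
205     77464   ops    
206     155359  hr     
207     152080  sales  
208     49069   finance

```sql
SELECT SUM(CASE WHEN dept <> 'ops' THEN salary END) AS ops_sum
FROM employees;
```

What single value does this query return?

678907

emp_id=200: ✓ → 107031
emp_id=201: ✓ → 67639
emp_id=202: ✗
emp_id=203: ✗
emp_id=204: ✓ → 147729
emp_id=205: ✗
emp_id=206: ✓ → 155359
emp_id=207: ✓ → 152080
emp_id=208: ✓ → 49069
ops_sum = 107031 + 67639 + 147729 + 155359 + 152080 + 49069 = 678907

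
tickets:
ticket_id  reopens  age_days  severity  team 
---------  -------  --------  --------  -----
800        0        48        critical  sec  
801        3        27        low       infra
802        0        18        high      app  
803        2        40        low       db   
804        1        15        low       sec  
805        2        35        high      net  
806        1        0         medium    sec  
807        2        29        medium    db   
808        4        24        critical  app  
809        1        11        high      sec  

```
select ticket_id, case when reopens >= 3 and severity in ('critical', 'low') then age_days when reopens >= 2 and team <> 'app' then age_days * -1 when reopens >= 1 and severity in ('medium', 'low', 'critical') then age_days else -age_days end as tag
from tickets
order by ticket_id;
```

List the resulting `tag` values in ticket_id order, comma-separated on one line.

-48, 27, -18, -40, 15, -35, 0, -29, 24, -11

ticket_id=800: ELSE → -48
ticket_id=801: reopens >= 3 and severity in ('critical', 'low') → 27
ticket_id=802: ELSE → -18
ticket_id=803: reopens >= 2 and team <> 'app' → -40
ticket_id=804: reopens >= 1 and severity in ('medium', 'low', 'critical') → 15
ticket_id=805: reopens >= 2 and team <> 'app' → -35
ticket_id=806: reopens >= 1 and severity in ('medium', 'low', 'critical') → 0
ticket_id=807: reopens >= 2 and team <> 'app' → -29
ticket_id=808: reopens >= 3 and severity in ('critical', 'low') → 24
ticket_id=809: ELSE → -11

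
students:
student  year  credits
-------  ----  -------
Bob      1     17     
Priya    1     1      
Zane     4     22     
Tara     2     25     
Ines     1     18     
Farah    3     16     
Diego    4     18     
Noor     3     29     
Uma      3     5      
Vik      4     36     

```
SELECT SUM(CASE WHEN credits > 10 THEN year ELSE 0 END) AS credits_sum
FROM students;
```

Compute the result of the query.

22

student=Bob: ✓ → 1
student=Priya: ✗
student=Zane: ✓ → 4
student=Tara: ✓ → 2
student=Ines: ✓ → 1
student=Farah: ✓ → 3
student=Diego: ✓ → 4
student=Noor: ✓ → 3
student=Uma: ✗
student=Vik: ✓ → 4
credits_sum = 1 + 4 + 2 + 1 + 3 + 4 + 3 + 4 = 22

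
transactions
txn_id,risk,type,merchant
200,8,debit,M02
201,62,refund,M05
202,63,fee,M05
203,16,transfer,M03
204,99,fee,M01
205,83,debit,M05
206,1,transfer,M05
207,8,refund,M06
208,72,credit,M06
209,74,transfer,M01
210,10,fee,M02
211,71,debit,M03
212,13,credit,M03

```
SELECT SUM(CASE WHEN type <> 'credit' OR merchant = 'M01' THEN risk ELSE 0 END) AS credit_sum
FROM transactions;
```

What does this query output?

txn_id=200: ✓ → 8
txn_id=201: ✓ → 62
txn_id=202: ✓ → 63
txn_id=203: ✓ → 16
txn_id=204: ✓ → 99
txn_id=205: ✓ → 83
txn_id=206: ✓ → 1
txn_id=207: ✓ → 8
txn_id=208: ✗
txn_id=209: ✓ → 74
txn_id=210: ✓ → 10
txn_id=211: ✓ → 71
txn_id=212: ✗
credit_sum = 8 + 62 + 63 + 16 + 99 + 83 + 1 + 8 + 74 + 10 + 71 = 495

495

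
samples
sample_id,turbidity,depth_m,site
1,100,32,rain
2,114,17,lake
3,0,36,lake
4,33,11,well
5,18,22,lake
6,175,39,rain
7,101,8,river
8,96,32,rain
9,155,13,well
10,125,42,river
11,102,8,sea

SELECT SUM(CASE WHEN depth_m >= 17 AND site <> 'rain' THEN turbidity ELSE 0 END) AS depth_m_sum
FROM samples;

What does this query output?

257

sample_id=1: ✗
sample_id=2: ✓ → 114
sample_id=3: ✓ → 0
sample_id=4: ✗
sample_id=5: ✓ → 18
sample_id=6: ✗
sample_id=7: ✗
sample_id=8: ✗
sample_id=9: ✗
sample_id=10: ✓ → 125
sample_id=11: ✗
depth_m_sum = 114 + 18 + 125 = 257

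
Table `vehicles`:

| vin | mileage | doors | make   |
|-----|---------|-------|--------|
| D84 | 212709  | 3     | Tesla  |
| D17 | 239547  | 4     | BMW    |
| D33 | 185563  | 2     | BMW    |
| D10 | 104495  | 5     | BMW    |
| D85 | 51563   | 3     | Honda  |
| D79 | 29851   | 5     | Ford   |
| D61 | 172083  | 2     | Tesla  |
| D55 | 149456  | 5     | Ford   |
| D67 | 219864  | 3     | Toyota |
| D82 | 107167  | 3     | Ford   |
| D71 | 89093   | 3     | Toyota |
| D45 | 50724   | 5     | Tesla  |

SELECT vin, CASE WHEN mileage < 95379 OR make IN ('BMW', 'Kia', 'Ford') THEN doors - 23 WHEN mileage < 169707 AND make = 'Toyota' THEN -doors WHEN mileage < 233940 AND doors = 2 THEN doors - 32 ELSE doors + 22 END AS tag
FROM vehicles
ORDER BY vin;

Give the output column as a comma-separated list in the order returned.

-18, -19, -21, -18, -18, -30, 25, -20, -18, -20, 25, -20

vin=D10: mileage < 95379 OR make IN ('BMW', 'Kia', 'Ford') → -18
vin=D17: mileage < 95379 OR make IN ('BMW', 'Kia', 'Ford') → -19
vin=D33: mileage < 95379 OR make IN ('BMW', 'Kia', 'Ford') → -21
vin=D45: mileage < 95379 OR make IN ('BMW', 'Kia', 'Ford') → -18
vin=D55: mileage < 95379 OR make IN ('BMW', 'Kia', 'Ford') → -18
vin=D61: mileage < 233940 AND doors = 2 → -30
vin=D67: ELSE → 25
vin=D71: mileage < 95379 OR make IN ('BMW', 'Kia', 'Ford') → -20
vin=D79: mileage < 95379 OR make IN ('BMW', 'Kia', 'Ford') → -18
vin=D82: mileage < 95379 OR make IN ('BMW', 'Kia', 'Ford') → -20
vin=D84: ELSE → 25
vin=D85: mileage < 95379 OR make IN ('BMW', 'Kia', 'Ford') → -20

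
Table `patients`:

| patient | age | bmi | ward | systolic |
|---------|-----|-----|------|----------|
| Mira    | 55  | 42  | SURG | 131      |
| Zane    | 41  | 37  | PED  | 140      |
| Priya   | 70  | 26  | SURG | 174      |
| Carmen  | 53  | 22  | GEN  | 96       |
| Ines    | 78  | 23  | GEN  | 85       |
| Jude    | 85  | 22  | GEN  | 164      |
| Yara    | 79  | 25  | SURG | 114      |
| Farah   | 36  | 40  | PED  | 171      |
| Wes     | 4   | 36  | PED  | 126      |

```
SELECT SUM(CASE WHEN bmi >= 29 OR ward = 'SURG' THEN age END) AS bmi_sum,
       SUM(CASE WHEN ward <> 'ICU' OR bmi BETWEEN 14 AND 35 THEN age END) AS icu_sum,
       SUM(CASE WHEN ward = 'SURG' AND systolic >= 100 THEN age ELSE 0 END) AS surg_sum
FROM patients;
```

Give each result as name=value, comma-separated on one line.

[bmi_sum: bmi >= 29 OR ward = 'SURG']
patient=Mira: ✓ → 55
patient=Zane: ✓ → 41
patient=Priya: ✓ → 70
patient=Carmen: ✗
patient=Ines: ✗
patient=Jude: ✗
patient=Yara: ✓ → 79
patient=Farah: ✓ → 36
patient=Wes: ✓ → 4
bmi_sum = 55 + 41 + 70 + 79 + 36 + 4 = 285
—
[icu_sum: ward <> 'ICU' OR bmi BETWEEN 14 AND 35]
patient=Mira: ✓ → 55
patient=Zane: ✓ → 41
patient=Priya: ✓ → 70
patient=Carmen: ✓ → 53
patient=Ines: ✓ → 78
patient=Jude: ✓ → 85
patient=Yara: ✓ → 79
patient=Farah: ✓ → 36
patient=Wes: ✓ → 4
icu_sum = 55 + 41 + 70 + 53 + 78 + 85 + 79 + 36 + 4 = 501
—
[surg_sum: ward = 'SURG' AND systolic >= 100]
patient=Mira: ✓ → 55
patient=Zane: ✗
patient=Priya: ✓ → 70
patient=Carmen: ✗
patient=Ines: ✗
patient=Jude: ✗
patient=Yara: ✓ → 79
patient=Farah: ✗
patient=Wes: ✗
surg_sum = 55 + 70 + 79 = 204

bmi_sum=285, icu_sum=501, surg_sum=204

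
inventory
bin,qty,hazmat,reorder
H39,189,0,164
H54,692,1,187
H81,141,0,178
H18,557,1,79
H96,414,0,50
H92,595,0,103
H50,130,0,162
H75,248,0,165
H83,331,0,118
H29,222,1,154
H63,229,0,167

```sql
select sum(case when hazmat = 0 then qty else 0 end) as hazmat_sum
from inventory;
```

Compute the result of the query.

2277

bin=H39: ✓ → 189
bin=H54: ✗
bin=H81: ✓ → 141
bin=H18: ✗
bin=H96: ✓ → 414
bin=H92: ✓ → 595
bin=H50: ✓ → 130
bin=H75: ✓ → 248
bin=H83: ✓ → 331
bin=H29: ✗
bin=H63: ✓ → 229
hazmat_sum = 189 + 141 + 414 + 595 + 130 + 248 + 331 + 229 = 2277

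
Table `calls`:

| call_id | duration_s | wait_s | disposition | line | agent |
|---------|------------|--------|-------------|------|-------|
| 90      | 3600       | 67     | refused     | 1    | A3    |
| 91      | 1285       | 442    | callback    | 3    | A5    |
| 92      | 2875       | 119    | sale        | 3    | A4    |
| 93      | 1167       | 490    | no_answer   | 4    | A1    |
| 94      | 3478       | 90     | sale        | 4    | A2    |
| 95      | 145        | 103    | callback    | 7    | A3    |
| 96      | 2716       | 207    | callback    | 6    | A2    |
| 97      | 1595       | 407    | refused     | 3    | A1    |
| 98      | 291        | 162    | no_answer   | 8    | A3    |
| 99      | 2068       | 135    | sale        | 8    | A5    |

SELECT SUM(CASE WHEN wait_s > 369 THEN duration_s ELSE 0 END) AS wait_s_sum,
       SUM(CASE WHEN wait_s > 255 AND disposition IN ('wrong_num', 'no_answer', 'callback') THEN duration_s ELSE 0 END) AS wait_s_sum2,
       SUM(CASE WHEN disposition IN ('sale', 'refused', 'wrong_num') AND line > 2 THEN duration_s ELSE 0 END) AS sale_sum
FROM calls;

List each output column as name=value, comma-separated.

[wait_s_sum: wait_s > 369]
call_id=90: ✗
call_id=91: ✓ → 1285
call_id=92: ✗
call_id=93: ✓ → 1167
call_id=94: ✗
call_id=95: ✗
call_id=96: ✗
call_id=97: ✓ → 1595
call_id=98: ✗
call_id=99: ✗
wait_s_sum = 1285 + 1167 + 1595 = 4047
—
[wait_s_sum2: wait_s > 255 AND disposition IN ('wrong_num', 'no_answer', 'callback')]
call_id=90: ✗
call_id=91: ✓ → 1285
call_id=92: ✗
call_id=93: ✓ → 1167
call_id=94: ✗
call_id=95: ✗
call_id=96: ✗
call_id=97: ✗
call_id=98: ✗
call_id=99: ✗
wait_s_sum2 = 1285 + 1167 = 2452
—
[sale_sum: disposition IN ('sale', 'refused', 'wrong_num') AND line > 2]
call_id=90: ✗
call_id=91: ✗
call_id=92: ✓ → 2875
call_id=93: ✗
call_id=94: ✓ → 3478
call_id=95: ✗
call_id=96: ✗
call_id=97: ✓ → 1595
call_id=98: ✗
call_id=99: ✓ → 2068
sale_sum = 2875 + 3478 + 1595 + 2068 = 10016

wait_s_sum=4047, wait_s_sum2=2452, sale_sum=10016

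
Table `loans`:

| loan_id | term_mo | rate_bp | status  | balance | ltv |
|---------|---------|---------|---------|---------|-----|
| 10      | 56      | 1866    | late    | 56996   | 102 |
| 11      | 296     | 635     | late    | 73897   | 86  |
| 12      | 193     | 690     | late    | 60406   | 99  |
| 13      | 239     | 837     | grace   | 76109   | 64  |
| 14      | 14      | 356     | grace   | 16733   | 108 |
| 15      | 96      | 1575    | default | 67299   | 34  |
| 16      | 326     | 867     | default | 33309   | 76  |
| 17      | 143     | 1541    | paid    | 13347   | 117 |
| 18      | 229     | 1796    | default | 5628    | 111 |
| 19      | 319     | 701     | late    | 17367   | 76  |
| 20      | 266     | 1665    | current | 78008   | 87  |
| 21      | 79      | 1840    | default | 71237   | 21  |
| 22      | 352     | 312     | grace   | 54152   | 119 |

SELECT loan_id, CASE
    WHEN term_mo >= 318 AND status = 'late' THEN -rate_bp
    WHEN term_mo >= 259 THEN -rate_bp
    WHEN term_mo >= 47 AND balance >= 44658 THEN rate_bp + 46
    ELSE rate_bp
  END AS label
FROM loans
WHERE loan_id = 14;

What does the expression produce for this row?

356

loan_id = 14: term_mo=14, rate_bp=356, status=grace, balance=16733, ltv=108.
term_mo >= 318 AND status = 'late' → false
term_mo >= 259 → false
term_mo >= 47 AND balance >= 44658 → false
No prior WHEN matched → ELSE → 356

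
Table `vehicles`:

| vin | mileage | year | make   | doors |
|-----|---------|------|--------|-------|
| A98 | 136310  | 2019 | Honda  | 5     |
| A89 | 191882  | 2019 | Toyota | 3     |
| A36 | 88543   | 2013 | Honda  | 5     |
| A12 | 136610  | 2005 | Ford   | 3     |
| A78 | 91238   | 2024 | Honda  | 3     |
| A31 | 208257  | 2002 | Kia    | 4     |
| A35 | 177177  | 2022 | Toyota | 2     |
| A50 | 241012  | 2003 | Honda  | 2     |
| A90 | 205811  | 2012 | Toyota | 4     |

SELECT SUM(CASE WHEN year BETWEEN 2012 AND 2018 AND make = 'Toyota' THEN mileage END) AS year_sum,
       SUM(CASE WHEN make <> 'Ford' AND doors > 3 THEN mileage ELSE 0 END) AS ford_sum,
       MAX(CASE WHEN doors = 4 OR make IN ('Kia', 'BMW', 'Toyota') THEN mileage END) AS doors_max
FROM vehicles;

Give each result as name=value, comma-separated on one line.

year_sum=205811, ford_sum=638921, doors_max=208257

[year_sum: year BETWEEN 2012 AND 2018 AND make = 'Toyota']
vin=A98: ✗
vin=A89: ✗
vin=A36: ✗
vin=A12: ✗
vin=A78: ✗
vin=A31: ✗
vin=A35: ✗
vin=A50: ✗
vin=A90: ✓ → 205811
year_sum = 205811
—
[ford_sum: make <> 'Ford' AND doors > 3]
vin=A98: ✓ → 136310
vin=A89: ✗
vin=A36: ✓ → 88543
vin=A12: ✗
vin=A78: ✗
vin=A31: ✓ → 208257
vin=A35: ✗
vin=A50: ✗
vin=A90: ✓ → 205811
ford_sum = 136310 + 88543 + 208257 + 205811 = 638921
—
[doors_max: doors = 4 OR make IN ('Kia', 'BMW', 'Toyota')]
vin=A98: ✗
vin=A89: ✓ → 191882
vin=A36: ✗
vin=A12: ✗
vin=A78: ✗
vin=A31: ✓ → 208257
vin=A35: ✓ → 177177
vin=A50: ✗
vin=A90: ✓ → 205811
doors_max = MAX(191882, 208257, 177177, 205811) = 208257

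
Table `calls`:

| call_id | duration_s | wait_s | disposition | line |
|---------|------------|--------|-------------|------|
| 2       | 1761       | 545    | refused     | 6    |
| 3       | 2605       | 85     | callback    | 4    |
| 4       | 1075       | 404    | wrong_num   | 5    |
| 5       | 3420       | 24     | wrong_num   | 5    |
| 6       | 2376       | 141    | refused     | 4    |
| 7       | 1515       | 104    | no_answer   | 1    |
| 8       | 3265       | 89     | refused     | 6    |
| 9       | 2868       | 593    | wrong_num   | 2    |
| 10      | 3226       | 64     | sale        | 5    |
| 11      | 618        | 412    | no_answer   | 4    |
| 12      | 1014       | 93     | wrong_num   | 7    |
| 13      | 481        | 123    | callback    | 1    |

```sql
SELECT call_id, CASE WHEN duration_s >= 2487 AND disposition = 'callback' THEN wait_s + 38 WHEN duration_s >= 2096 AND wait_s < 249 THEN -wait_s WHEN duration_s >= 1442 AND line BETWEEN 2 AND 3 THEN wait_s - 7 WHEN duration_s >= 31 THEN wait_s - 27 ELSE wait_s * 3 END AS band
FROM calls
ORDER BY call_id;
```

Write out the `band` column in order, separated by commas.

call_id=2: duration_s >= 31 → 518
call_id=3: duration_s >= 2487 AND disposition = 'callback' → 123
call_id=4: duration_s >= 31 → 377
call_id=5: duration_s >= 2096 AND wait_s < 249 → -24
call_id=6: duration_s >= 2096 AND wait_s < 249 → -141
call_id=7: duration_s >= 31 → 77
call_id=8: duration_s >= 2096 AND wait_s < 249 → -89
call_id=9: duration_s >= 1442 AND line BETWEEN 2 AND 3 → 586
call_id=10: duration_s >= 2096 AND wait_s < 249 → -64
call_id=11: duration_s >= 31 → 385
call_id=12: duration_s >= 31 → 66
call_id=13: duration_s >= 31 → 96

518, 123, 377, -24, -141, 77, -89, 586, -64, 385, 66, 96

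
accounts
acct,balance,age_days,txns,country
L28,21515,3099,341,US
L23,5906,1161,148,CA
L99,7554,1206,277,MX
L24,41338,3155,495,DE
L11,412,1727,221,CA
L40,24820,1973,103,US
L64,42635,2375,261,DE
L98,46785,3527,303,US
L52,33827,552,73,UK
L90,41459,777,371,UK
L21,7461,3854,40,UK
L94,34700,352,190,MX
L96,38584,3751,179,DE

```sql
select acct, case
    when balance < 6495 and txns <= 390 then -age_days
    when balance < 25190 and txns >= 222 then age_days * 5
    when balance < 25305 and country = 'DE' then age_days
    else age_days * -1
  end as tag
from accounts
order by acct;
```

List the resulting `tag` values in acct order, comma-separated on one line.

acct=L11: balance < 6495 and txns <= 390 → -1727
acct=L21: ELSE → -3854
acct=L23: balance < 6495 and txns <= 390 → -1161
acct=L24: ELSE → -3155
acct=L28: balance < 25190 and txns >= 222 → 15495
acct=L40: ELSE → -1973
acct=L52: ELSE → -552
acct=L64: ELSE → -2375
acct=L90: ELSE → -777
acct=L94: ELSE → -352
acct=L96: ELSE → -3751
acct=L98: ELSE → -3527
acct=L99: balance < 25190 and txns >= 222 → 6030

-1727, -3854, -1161, -3155, 15495, -1973, -552, -2375, -777, -352, -3751, -3527, 6030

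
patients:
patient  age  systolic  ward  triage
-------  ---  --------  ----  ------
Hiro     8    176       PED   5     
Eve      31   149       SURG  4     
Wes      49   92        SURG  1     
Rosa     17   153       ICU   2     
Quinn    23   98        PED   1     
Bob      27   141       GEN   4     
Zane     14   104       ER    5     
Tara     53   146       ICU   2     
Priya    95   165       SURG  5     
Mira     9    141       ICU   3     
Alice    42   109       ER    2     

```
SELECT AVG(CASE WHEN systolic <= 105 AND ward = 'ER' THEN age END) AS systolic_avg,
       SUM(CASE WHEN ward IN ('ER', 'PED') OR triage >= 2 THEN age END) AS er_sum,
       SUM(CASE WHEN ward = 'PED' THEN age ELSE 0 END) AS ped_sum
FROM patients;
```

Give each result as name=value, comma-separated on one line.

systolic_avg=14, er_sum=319, ped_sum=31

[systolic_avg: systolic <= 105 AND ward = 'ER']
patient=Hiro: ✗
patient=Eve: ✗
patient=Wes: ✗
patient=Rosa: ✗
patient=Quinn: ✗
patient=Bob: ✗
patient=Zane: ✓ → 14
patient=Tara: ✗
patient=Priya: ✗
patient=Mira: ✗
patient=Alice: ✗
systolic_avg = 14
—
[er_sum: ward IN ('ER', 'PED') OR triage >= 2]
patient=Hiro: ✓ → 8
patient=Eve: ✓ → 31
patient=Wes: ✗
patient=Rosa: ✓ → 17
patient=Quinn: ✓ → 23
patient=Bob: ✓ → 27
patient=Zane: ✓ → 14
patient=Tara: ✓ → 53
patient=Priya: ✓ → 95
patient=Mira: ✓ → 9
patient=Alice: ✓ → 42
er_sum = 8 + 31 + 17 + 23 + 27 + 14 + 53 + 95 + 9 + 42 = 319
—
[ped_sum: ward = 'PED']
patient=Hiro: ✓ → 8
patient=Eve: ✗
patient=Wes: ✗
patient=Rosa: ✗
patient=Quinn: ✓ → 23
patient=Bob: ✗
patient=Zane: ✗
patient=Tara: ✗
patient=Priya: ✗
patient=Mira: ✗
patient=Alice: ✗
ped_sum = 8 + 23 = 31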